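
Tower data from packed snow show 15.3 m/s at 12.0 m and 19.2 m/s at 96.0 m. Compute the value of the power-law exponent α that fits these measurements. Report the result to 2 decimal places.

Power law: V₂/V₁ = (z₂/z₁)^α ⇒ α = ln(V₂/V₁) / ln(z₂/z₁)
α = ln(19.2/15.3) / ln(96.0/12.0) = ln(1.2549) / ln(8.0000)
  = 0.22706 / 2.07944 = 0.10919

α ≈ 0.11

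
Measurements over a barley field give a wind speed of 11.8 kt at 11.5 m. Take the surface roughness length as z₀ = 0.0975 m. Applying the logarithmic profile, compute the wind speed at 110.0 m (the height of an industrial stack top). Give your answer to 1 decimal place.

Log law: V(z) ∝ ln(z/z₀), so V₂/V₁ = ln(z₂/z₀) / ln(z₁/z₀).
ln(110.0/0.0975) = 7.0284, ln(11.5/0.0975) = 4.7702
V₂ = 11.8 × 7.0284/4.7702 = 11.8 × 1.4734 = 17.3859 kt

17.4 kt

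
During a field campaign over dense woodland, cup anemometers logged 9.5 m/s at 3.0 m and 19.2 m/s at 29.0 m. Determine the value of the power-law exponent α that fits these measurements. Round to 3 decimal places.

α ≈ 0.310

Power law: V₂/V₁ = (z₂/z₁)^α ⇒ α = ln(V₂/V₁) / ln(z₂/z₁)
α = ln(19.2/9.5) / ln(29.0/3.0) = ln(2.0211) / ln(9.6667)
  = 0.70362 / 2.26868 = 0.31014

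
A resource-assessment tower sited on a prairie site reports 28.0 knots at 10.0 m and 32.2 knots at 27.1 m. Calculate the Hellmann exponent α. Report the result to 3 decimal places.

α ≈ 0.140

Power law: V₂/V₁ = (z₂/z₁)^α ⇒ α = ln(V₂/V₁) / ln(z₂/z₁)
α = ln(32.2/28.0) / ln(27.1/10.0) = ln(1.1500) / ln(2.7100)
  = 0.13976 / 0.99695 = 0.14019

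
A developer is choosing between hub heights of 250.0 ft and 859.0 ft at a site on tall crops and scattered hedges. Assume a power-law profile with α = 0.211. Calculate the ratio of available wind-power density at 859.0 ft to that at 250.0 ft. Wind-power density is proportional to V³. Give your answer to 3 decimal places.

2.184

Speed ratio: V_B/V_A = (z_B/z_A)^α = (859.0/250.0)^0.211 = (3.4360)^0.211 = 1.29750
Power-density ratio: P_B/P_A = (V_B/V_A)³ = (1.29750)³ = 2.18435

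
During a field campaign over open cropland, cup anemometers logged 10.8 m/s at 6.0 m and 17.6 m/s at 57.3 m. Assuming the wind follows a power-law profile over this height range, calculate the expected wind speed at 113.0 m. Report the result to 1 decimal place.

First find α: α = ln(V₂/V₁)/ln(z₂/z₁) = ln(17.6/10.8)/ln(57.3/6.0) = 0.48835/2.25654 = 0.2164
Extrapolate from 57.3 m to 113.0 m: V₃ = 17.6 × (113.0/57.3)^0.2164 = 17.6 × 1.1583 = 20.3863 m/s

20.4 m/s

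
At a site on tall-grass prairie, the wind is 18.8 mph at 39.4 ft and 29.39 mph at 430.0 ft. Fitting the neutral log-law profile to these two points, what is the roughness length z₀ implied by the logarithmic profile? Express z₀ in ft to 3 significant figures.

Log law: V(z) ∝ ln(z/z₀). With r = V₁/V₂ = 18.8/29.39 = 0.63967,
r · ln(z₂/z₀) = ln(z₁/z₀) ⇒ ln z₀ = (ln z₁ − r·ln z₂)/(1 − r)
ln z₀ = (3.67377 − 0.63967×6.06379) / 0.36033 = -0.5691
z₀ = exp(-0.5691) = 0.5660 ft

z₀ ≈ 0.566 ft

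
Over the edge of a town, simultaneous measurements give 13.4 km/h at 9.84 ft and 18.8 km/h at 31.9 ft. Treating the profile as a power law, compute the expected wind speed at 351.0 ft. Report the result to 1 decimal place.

First find α: α = ln(V₂/V₁)/ln(z₂/z₁) = ln(18.8/13.4)/ln(31.9/9.84) = 0.33860/1.17615 = 0.2879
Extrapolate from 31.9 ft to 351.0 ft: V₃ = 18.8 × (351.0/31.9)^0.2879 = 18.8 × 1.9945 = 37.4973 km/h

37.5 km/h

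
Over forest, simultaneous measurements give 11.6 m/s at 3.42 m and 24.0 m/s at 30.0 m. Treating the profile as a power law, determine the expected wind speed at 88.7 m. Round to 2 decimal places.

34.50 m/s

First find α: α = ln(V₂/V₁)/ln(z₂/z₁) = ln(24.0/11.6)/ln(30.0/3.42) = 0.72705/2.17156 = 0.3348
Extrapolate from 30.0 m to 88.7 m: V₃ = 24.0 × (88.7/30.0)^0.3348 = 24.0 × 1.4376 = 34.5015 m/s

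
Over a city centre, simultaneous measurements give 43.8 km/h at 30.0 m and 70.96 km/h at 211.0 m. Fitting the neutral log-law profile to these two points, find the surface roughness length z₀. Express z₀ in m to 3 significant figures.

Log law: V(z) ∝ ln(z/z₀). With r = V₁/V₂ = 43.8/70.96 = 0.61725,
r · ln(z₂/z₀) = ln(z₁/z₀) ⇒ ln z₀ = (ln z₁ − r·ln z₂)/(1 − r)
ln z₀ = (3.40120 − 0.61725×5.35186) / 0.38275 = 0.2554
z₀ = exp(0.2554) = 1.291 m

z₀ ≈ 1.29 m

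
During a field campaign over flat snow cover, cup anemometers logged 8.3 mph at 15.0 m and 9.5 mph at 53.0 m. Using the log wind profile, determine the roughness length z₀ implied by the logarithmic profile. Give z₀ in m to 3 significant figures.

z₀ ≈ 0.00242 m

Log law: V(z) ∝ ln(z/z₀). With r = V₁/V₂ = 8.3/9.5 = 0.87368,
r · ln(z₂/z₀) = ln(z₁/z₀) ⇒ ln z₀ = (ln z₁ − r·ln z₂)/(1 − r)
ln z₀ = (2.70805 − 0.87368×3.97029) / 0.12632 = -6.0225
z₀ = exp(-6.0225) = 0.002424 m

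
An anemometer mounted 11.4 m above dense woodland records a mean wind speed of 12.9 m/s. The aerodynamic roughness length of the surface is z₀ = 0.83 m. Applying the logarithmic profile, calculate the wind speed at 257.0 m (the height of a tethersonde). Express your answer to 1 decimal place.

Log law: V(z) ∝ ln(z/z₀), so V₂/V₁ = ln(z₂/z₀) / ln(z₁/z₀).
ln(257.0/0.83) = 5.7354, ln(11.4/0.83) = 2.6199
V₂ = 12.9 × 5.7354/2.6199 = 12.9 × 2.1891 = 28.2398 m/s

28.2 m/s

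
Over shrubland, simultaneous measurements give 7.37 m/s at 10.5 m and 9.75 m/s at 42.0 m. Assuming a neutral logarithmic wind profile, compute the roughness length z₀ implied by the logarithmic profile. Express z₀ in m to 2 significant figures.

Log law: V(z) ∝ ln(z/z₀). With r = V₁/V₂ = 7.37/9.75 = 0.75590,
r · ln(z₂/z₀) = ln(z₁/z₀) ⇒ ln z₀ = (ln z₁ − r·ln z₂)/(1 − r)
ln z₀ = (2.35138 − 0.75590×3.73767) / 0.24410 = -1.9415
z₀ = exp(-1.9415) = 0.1435 m

z₀ ≈ 0.14 m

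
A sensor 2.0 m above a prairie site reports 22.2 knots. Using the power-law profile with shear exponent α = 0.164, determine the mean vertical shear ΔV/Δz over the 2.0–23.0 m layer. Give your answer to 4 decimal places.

0.5208 knots/m

Power law: V₂ = V₁ · (z₂/z₁)^α = 22.2 × (11.5000)^0.164 = 33.1366 knots
ΔV/Δz = (33.1366 − 22.2)/(23.0 − 2.0) = 10.9366/21.0000 = 0.52079 knots/m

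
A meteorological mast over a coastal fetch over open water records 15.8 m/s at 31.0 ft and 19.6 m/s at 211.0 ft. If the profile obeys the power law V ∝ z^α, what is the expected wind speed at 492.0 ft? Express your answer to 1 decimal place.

First find α: α = ln(V₂/V₁)/ln(z₂/z₁) = ln(19.6/15.8)/ln(211.0/31.0) = 0.21552/1.91787 = 0.1124
Extrapolate from 211.0 ft to 492.0 ft: V₃ = 19.6 × (492.0/211.0)^0.1124 = 19.6 × 1.0998 = 21.5563 m/s

21.6 m/s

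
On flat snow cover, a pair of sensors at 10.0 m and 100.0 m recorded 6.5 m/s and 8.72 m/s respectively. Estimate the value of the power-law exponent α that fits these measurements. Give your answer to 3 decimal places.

Power law: V₂/V₁ = (z₂/z₁)^α ⇒ α = ln(V₂/V₁) / ln(z₂/z₁)
α = ln(8.72/6.5) / ln(100.0/10.0) = ln(1.3415) / ln(10.0000)
  = 0.29382 / 2.30259 = 0.12760

α ≈ 0.128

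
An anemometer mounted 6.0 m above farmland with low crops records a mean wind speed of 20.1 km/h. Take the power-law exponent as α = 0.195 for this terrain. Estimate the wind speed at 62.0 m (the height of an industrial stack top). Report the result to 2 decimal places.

31.69 km/h

Power-law profile: V₂ = V₁ · (z₂/z₁)^α
V₂ = 20.1 × (62.0/6.0)^0.195 = 20.1 × (10.3333)^0.195
    = 20.1 × 1.5768 = 31.6937 km/h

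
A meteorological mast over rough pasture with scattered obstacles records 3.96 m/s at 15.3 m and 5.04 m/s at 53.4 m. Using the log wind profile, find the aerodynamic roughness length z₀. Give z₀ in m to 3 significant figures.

z₀ ≈ 0.156 m

Log law: V(z) ∝ ln(z/z₀). With r = V₁/V₂ = 3.96/5.04 = 0.78571,
r · ln(z₂/z₀) = ln(z₁/z₀) ⇒ ln z₀ = (ln z₁ − r·ln z₂)/(1 − r)
ln z₀ = (2.72785 − 0.78571×3.97781) / 0.21429 = -1.8553
z₀ = exp(-1.8553) = 0.1564 m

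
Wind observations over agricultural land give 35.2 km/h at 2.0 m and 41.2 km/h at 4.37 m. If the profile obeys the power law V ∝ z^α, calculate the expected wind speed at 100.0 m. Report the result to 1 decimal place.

First find α: α = ln(V₂/V₁)/ln(z₂/z₁) = ln(41.2/35.2)/ln(4.37/2.0) = 0.15739/0.78162 = 0.2014
Extrapolate from 4.37 m to 100.0 m: V₃ = 41.2 × (100.0/4.37)^0.2014 = 41.2 × 1.8783 = 77.3856 km/h

77.4 km/h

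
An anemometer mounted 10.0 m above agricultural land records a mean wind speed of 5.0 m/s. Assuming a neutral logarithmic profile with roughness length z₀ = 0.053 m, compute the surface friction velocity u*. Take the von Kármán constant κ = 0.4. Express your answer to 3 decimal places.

Log law: V(z) = (u*/κ) · ln(z/z₀) ⇒ u* = κ · V / ln(z/z₀)
u* = 0.4 × 5.0 / ln(10.0/0.053) = 0.4 × 5.0 / 5.2400
   = 2.0000 / 5.2400 = 0.3817 m/s

u* ≈ 0.382 m/s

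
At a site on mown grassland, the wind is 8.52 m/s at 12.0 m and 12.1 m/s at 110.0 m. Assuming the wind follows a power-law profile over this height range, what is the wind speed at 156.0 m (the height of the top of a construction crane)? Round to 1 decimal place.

12.8 m/s

First find α: α = ln(V₂/V₁)/ln(z₂/z₁) = ln(12.1/8.52)/ln(110.0/12.0) = 0.35079/2.21557 = 0.1583
Extrapolate from 110.0 m to 156.0 m: V₃ = 12.1 × (156.0/110.0)^0.1583 = 12.1 × 1.0569 = 12.7882 m/s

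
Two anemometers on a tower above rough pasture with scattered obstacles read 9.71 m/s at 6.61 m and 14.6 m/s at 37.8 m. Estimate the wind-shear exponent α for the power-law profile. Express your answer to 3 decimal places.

Power law: V₂/V₁ = (z₂/z₁)^α ⇒ α = ln(V₂/V₁) / ln(z₂/z₁)
α = ln(14.6/9.71) / ln(37.8/6.61) = ln(1.5036) / ln(5.7186)
  = 0.40787 / 1.74373 = 0.23390

α ≈ 0.234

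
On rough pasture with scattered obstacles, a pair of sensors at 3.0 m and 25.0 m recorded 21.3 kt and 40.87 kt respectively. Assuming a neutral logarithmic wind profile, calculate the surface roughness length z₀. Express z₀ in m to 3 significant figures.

z₀ ≈ 0.298 m

Log law: V(z) ∝ ln(z/z₀). With r = V₁/V₂ = 21.3/40.87 = 0.52116,
r · ln(z₂/z₀) = ln(z₁/z₀) ⇒ ln z₀ = (ln z₁ − r·ln z₂)/(1 − r)
ln z₀ = (1.09861 − 0.52116×3.21888) / 0.47884 = -1.2091
z₀ = exp(-1.2091) = 0.2985 m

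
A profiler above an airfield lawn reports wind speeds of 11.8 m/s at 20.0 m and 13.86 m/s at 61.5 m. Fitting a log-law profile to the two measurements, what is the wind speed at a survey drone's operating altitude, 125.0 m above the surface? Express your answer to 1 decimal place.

Log law: V ∝ ln(z/z₀). From the pair, with r = V₁/V₂ = 0.85137,
ln z₀ = (ln z₁ − r·ln z₂)/(1 − r) = (2.9957 − 0.85137×4.1190)/0.14863 = -3.4387 → z₀ = 0.03211 m
V₃ = V₁ · ln(z₃/z₀)/ln(z₁/z₀) = 11.8 × 8.2670/6.4345 = 15.1607 m/s

15.2 m/s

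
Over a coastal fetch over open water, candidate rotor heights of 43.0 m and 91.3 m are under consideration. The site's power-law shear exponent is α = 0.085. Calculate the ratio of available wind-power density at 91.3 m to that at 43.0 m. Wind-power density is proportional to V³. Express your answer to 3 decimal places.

1.212

Speed ratio: V_B/V_A = (z_B/z_A)^α = (91.3/43.0)^0.085 = (2.1233)^0.085 = 1.06609
Power-density ratio: P_B/P_A = (V_B/V_A)³ = (1.06609)³ = 1.21167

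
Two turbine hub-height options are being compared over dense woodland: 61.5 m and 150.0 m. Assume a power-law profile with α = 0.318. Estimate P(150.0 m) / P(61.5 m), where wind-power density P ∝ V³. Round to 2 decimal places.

2.34

Speed ratio: V_B/V_A = (z_B/z_A)^α = (150.0/61.5)^0.318 = (2.4390)^0.318 = 1.32781
Power-density ratio: P_B/P_A = (V_B/V_A)³ = (1.32781)³ = 2.34102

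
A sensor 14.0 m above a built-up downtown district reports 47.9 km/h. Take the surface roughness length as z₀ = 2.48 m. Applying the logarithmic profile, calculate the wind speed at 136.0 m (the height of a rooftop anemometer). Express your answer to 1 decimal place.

Log law: V(z) ∝ ln(z/z₀), so V₂/V₁ = ln(z₂/z₀) / ln(z₁/z₀).
ln(136.0/2.48) = 4.0044, ln(14.0/2.48) = 1.7308
V₂ = 47.9 × 4.0044/1.7308 = 47.9 × 2.3136 = 110.8220 km/h

110.8 km/h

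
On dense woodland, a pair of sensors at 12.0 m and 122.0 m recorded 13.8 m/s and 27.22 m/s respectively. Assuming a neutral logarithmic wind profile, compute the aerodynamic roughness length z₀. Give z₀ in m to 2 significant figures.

Log law: V(z) ∝ ln(z/z₀). With r = V₁/V₂ = 13.8/27.22 = 0.50698,
r · ln(z₂/z₀) = ln(z₁/z₀) ⇒ ln z₀ = (ln z₁ − r·ln z₂)/(1 − r)
ln z₀ = (2.48491 − 0.50698×4.80402) / 0.49302 = 0.1001
z₀ = exp(0.1001) = 1.105 m

z₀ ≈ 1.1 m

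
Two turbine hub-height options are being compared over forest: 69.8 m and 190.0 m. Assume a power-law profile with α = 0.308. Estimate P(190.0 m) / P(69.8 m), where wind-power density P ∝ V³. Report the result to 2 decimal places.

Speed ratio: V_B/V_A = (z_B/z_A)^α = (190.0/69.8)^0.308 = (2.7221)^0.308 = 1.36128
Power-density ratio: P_B/P_A = (V_B/V_A)³ = (1.36128)³ = 2.52259

2.52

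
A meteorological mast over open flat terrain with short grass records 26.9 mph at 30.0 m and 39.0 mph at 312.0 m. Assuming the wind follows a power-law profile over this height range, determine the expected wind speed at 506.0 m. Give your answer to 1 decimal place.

42.1 mph

First find α: α = ln(V₂/V₁)/ln(z₂/z₁) = ln(39.0/26.9)/ln(312.0/30.0) = 0.37144/2.34181 = 0.1586
Extrapolate from 312.0 m to 506.0 m: V₃ = 39.0 × (506.0/312.0)^0.1586 = 39.0 × 1.0797 = 42.1087 mph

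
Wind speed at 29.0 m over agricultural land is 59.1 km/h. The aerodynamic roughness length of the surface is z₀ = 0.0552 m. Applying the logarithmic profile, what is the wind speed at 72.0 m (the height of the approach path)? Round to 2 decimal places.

67.68 km/h

Log law: V(z) ∝ ln(z/z₀), so V₂/V₁ = ln(z₂/z₀) / ln(z₁/z₀).
ln(72.0/0.0552) = 7.1735, ln(29.0/0.0552) = 6.2641
V₂ = 59.1 × 7.1735/6.2641 = 59.1 × 1.1452 = 67.6797 km/h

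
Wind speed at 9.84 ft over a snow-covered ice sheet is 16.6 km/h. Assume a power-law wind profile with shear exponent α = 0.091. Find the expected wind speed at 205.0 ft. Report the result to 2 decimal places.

Power-law profile: V₂ = V₁ · (z₂/z₁)^α
V₂ = 16.6 × (205.0/9.84)^0.091 = 16.6 × (20.8333)^0.091
    = 16.6 × 1.3183 = 21.8834 km/h

21.88 km/h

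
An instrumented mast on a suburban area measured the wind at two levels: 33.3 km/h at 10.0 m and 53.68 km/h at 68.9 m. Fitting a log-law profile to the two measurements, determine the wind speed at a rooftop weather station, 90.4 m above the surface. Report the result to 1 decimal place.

Log law: V ∝ ln(z/z₀). From the pair, with r = V₁/V₂ = 0.62034,
ln z₀ = (ln z₁ − r·ln z₂)/(1 − r) = (2.3026 − 0.62034×4.2327)/0.37966 = -0.8511 → z₀ = 0.4270 m
V₃ = V₁ · ln(z₃/z₀)/ln(z₁/z₀) = 33.3 × 5.3553/3.1536 = 56.5478 km/h

56.5 km/h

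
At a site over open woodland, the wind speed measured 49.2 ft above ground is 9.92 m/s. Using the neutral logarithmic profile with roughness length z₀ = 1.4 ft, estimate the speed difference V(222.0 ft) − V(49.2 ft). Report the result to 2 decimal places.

4.20 m/s

Log law: V₂ = V₁ · ln(z₂/z₀)/ln(z₁/z₀) = 9.92 × 5.0662/3.5594 = 14.1194 m/s
ΔV = 14.1194 − 9.92 = 4.1994 m/s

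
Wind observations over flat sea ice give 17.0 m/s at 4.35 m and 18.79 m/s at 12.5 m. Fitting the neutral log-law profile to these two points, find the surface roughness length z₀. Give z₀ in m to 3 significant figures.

z₀ ≈ 0.000193 m

Log law: V(z) ∝ ln(z/z₀). With r = V₁/V₂ = 17.0/18.79 = 0.90474,
r · ln(z₂/z₀) = ln(z₁/z₀) ⇒ ln z₀ = (ln z₁ − r·ln z₂)/(1 − r)
ln z₀ = (1.47018 − 0.90474×2.52573) / 0.09526 = -8.5546
z₀ = exp(-8.5546) = 0.0001927 m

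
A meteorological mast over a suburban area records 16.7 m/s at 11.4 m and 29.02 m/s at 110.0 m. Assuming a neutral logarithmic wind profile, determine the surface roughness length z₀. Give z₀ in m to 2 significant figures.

z₀ ≈ 0.53 m

Log law: V(z) ∝ ln(z/z₀). With r = V₁/V₂ = 16.7/29.02 = 0.57547,
r · ln(z₂/z₀) = ln(z₁/z₀) ⇒ ln z₀ = (ln z₁ − r·ln z₂)/(1 − r)
ln z₀ = (2.43361 − 0.57547×4.70048) / 0.42453 = -0.6392
z₀ = exp(-0.6392) = 0.5277 m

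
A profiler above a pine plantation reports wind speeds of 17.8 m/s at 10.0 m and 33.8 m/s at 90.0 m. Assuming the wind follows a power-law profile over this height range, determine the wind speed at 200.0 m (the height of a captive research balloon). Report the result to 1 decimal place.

42.7 m/s

First find α: α = ln(V₂/V₁)/ln(z₂/z₁) = ln(33.8/17.8)/ln(90.0/10.0) = 0.64126/2.19722 = 0.2919
Extrapolate from 90.0 m to 200.0 m: V₃ = 33.8 × (200.0/90.0)^0.2919 = 33.8 × 1.2624 = 42.6704 m/s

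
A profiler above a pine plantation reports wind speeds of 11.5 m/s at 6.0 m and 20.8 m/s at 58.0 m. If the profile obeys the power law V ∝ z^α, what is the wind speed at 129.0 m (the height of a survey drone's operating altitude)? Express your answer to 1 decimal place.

First find α: α = ln(V₂/V₁)/ln(z₂/z₁) = ln(20.8/11.5)/ln(58.0/6.0) = 0.59261/2.26868 = 0.2612
Extrapolate from 58.0 m to 129.0 m: V₃ = 20.8 × (129.0/58.0)^0.2612 = 20.8 × 1.2322 = 25.6298 m/s

25.6 m/s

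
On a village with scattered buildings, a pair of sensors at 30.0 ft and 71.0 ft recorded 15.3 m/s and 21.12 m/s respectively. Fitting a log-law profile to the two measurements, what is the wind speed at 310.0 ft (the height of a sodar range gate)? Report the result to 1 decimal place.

31.1 m/s

Log law: V ∝ ln(z/z₀). From the pair, with r = V₁/V₂ = 0.72443,
ln z₀ = (ln z₁ − r·ln z₂)/(1 − r) = (3.4012 − 0.72443×4.2627)/0.27557 = 1.1365 → z₀ = 3.116 ft
V₃ = V₁ · ln(z₃/z₀)/ln(z₁/z₀) = 15.3 × 4.6001/2.2647 = 31.0773 m/s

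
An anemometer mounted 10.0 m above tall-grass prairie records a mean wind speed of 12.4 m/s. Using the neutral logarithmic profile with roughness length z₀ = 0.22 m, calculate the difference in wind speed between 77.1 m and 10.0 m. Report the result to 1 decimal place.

6.6 m/s

Log law: V₂ = V₁ · ln(z₂/z₀)/ln(z₁/z₀) = 12.4 × 5.8592/3.8167 = 19.0359 m/s
ΔV = 19.0359 − 12.4 = 6.6359 m/s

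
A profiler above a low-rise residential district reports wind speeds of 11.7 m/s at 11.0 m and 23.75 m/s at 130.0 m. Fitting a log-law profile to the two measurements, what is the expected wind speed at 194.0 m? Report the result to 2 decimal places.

25.70 m/s

Log law: V ∝ ln(z/z₀). From the pair, with r = V₁/V₂ = 0.49263,
ln z₀ = (ln z₁ − r·ln z₂)/(1 − r) = (2.3979 − 0.49263×4.8675)/0.50737 = -0.0000 → z₀ = 1.0000 m
V₃ = V₁ · ln(z₃/z₀)/ln(z₁/z₀) = 11.7 × 5.2679/2.3979 = 25.7033 m/s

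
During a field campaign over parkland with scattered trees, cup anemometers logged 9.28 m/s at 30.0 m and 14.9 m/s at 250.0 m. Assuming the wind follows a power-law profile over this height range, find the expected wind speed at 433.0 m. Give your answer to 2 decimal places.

16.84 m/s

First find α: α = ln(V₂/V₁)/ln(z₂/z₁) = ln(14.9/9.28)/ln(250.0/30.0) = 0.47350/2.12026 = 0.2233
Extrapolate from 250.0 m to 433.0 m: V₃ = 14.9 × (433.0/250.0)^0.2233 = 14.9 × 1.1305 = 16.8445 m/s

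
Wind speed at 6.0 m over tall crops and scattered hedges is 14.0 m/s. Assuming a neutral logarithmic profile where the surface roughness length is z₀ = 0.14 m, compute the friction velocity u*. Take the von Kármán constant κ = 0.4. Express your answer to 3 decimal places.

Log law: V(z) = (u*/κ) · ln(z/z₀) ⇒ u* = κ · V / ln(z/z₀)
u* = 0.4 × 14.0 / ln(6.0/0.14) = 0.4 × 14.0 / 3.7579
   = 5.6000 / 3.7579 = 1.4902 m/s

u* ≈ 1.490 m/s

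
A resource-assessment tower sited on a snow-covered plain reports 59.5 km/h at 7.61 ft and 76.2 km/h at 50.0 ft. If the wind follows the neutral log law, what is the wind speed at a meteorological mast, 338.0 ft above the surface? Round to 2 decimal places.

Log law: V ∝ ln(z/z₀). From the pair, with r = V₁/V₂ = 0.78084,
ln z₀ = (ln z₁ − r·ln z₂)/(1 − r) = (2.0295 − 0.78084×3.9120)/0.21916 = -4.6779 → z₀ = 0.009299 ft
V₃ = V₁ · ln(z₃/z₀)/ln(z₁/z₀) = 59.5 × 10.5009/6.7073 = 93.1525 km/h

93.15 km/h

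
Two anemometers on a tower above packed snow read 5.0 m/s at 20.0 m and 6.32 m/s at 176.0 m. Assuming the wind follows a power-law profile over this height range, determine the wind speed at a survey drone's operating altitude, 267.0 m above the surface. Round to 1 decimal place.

6.6 m/s

First find α: α = ln(V₂/V₁)/ln(z₂/z₁) = ln(6.32/5.0)/ln(176.0/20.0) = 0.23428/2.17475 = 0.1077
Extrapolate from 176.0 m to 267.0 m: V₃ = 6.32 × (267.0/176.0)^0.1077 = 6.32 × 1.0459 = 6.6102 m/s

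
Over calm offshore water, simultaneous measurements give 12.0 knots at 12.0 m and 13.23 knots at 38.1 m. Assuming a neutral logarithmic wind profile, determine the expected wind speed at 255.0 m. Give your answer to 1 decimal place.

15.3 knots

Log law: V ∝ ln(z/z₀). From the pair, with r = V₁/V₂ = 0.90703,
ln z₀ = (ln z₁ − r·ln z₂)/(1 − r) = (2.4849 − 0.90703×3.6402)/0.09297 = -8.7864 → z₀ = 0.0001528 m
V₃ = V₁ · ln(z₃/z₀)/ln(z₁/z₀) = 12.0 × 14.3277/11.2713 = 15.2540 knots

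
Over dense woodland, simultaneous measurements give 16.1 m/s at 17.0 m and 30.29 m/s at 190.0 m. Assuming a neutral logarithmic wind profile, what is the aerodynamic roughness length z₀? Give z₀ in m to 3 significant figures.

z₀ ≈ 1.10 m

Log law: V(z) ∝ ln(z/z₀). With r = V₁/V₂ = 16.1/30.29 = 0.53153,
r · ln(z₂/z₀) = ln(z₁/z₀) ⇒ ln z₀ = (ln z₁ − r·ln z₂)/(1 − r)
ln z₀ = (2.83321 − 0.53153×5.24702) / 0.46847 = 0.0945
z₀ = exp(0.0945) = 1.099 m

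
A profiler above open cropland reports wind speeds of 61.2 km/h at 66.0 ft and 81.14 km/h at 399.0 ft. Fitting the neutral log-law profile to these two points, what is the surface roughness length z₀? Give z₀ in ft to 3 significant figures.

Log law: V(z) ∝ ln(z/z₀). With r = V₁/V₂ = 61.2/81.14 = 0.75425,
r · ln(z₂/z₀) = ln(z₁/z₀) ⇒ ln z₀ = (ln z₁ − r·ln z₂)/(1 − r)
ln z₀ = (4.18965 − 0.75425×5.98896) / 0.24575 = -1.3328
z₀ = exp(-1.3328) = 0.2637 ft

z₀ ≈ 0.264 ft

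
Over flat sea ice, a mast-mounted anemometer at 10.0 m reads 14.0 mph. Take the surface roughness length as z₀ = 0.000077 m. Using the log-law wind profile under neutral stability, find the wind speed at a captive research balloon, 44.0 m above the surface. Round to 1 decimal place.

15.8 mph

Log law: V(z) ∝ ln(z/z₀), so V₂/V₁ = ln(z₂/z₀) / ln(z₁/z₀).
ln(44.0/0.000077) = 13.2559, ln(10.0/0.000077) = 11.7743
V₂ = 14.0 × 13.2559/11.7743 = 14.0 × 1.1258 = 15.7617 mph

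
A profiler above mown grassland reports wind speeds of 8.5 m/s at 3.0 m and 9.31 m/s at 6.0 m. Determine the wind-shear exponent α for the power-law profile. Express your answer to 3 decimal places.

α ≈ 0.131

Power law: V₂/V₁ = (z₂/z₁)^α ⇒ α = ln(V₂/V₁) / ln(z₂/z₁)
α = ln(9.31/8.5) / ln(6.0/3.0) = ln(1.0953) / ln(2.0000)
  = 0.09102 / 0.69315 = 0.13132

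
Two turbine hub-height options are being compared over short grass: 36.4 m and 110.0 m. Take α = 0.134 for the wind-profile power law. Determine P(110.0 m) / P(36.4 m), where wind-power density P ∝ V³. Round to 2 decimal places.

Speed ratio: V_B/V_A = (z_B/z_A)^α = (110.0/36.4)^0.134 = (3.0220)^0.134 = 1.15974
Power-density ratio: P_B/P_A = (V_B/V_A)³ = (1.15974)³ = 1.55983

1.56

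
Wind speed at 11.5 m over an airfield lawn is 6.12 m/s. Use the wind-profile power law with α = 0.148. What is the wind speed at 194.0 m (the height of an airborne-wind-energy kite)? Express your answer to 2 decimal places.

9.30 m/s

Power-law profile: V₂ = V₁ · (z₂/z₁)^α
V₂ = 6.12 × (194.0/11.5)^0.148 = 6.12 × (16.8696)^0.148
    = 6.12 × 1.5192 = 9.2974 m/s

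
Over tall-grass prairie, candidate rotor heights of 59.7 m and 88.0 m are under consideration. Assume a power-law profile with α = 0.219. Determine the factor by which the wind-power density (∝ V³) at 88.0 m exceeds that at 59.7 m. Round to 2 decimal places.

1.29

Speed ratio: V_B/V_A = (z_B/z_A)^α = (88.0/59.7)^0.219 = (1.4740)^0.219 = 1.08869
Power-density ratio: P_B/P_A = (V_B/V_A)³ = (1.08869)³ = 1.29036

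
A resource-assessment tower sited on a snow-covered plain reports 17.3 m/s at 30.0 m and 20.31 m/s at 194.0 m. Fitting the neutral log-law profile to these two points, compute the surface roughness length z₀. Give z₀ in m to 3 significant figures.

Log law: V(z) ∝ ln(z/z₀). With r = V₁/V₂ = 17.3/20.31 = 0.85180,
r · ln(z₂/z₀) = ln(z₁/z₀) ⇒ ln z₀ = (ln z₁ − r·ln z₂)/(1 − r)
ln z₀ = (3.40120 − 0.85180×5.26786) / 0.14820 = -7.3275
z₀ = exp(-7.3275) = 0.0006572 m

z₀ ≈ 0.000657 m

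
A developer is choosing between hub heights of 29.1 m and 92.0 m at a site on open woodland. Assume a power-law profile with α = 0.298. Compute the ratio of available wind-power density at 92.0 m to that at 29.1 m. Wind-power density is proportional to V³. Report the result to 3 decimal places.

2.798

Speed ratio: V_B/V_A = (z_B/z_A)^α = (92.0/29.1)^0.298 = (3.1615)^0.298 = 1.40919
Power-density ratio: P_B/P_A = (V_B/V_A)³ = (1.40919)³ = 2.79838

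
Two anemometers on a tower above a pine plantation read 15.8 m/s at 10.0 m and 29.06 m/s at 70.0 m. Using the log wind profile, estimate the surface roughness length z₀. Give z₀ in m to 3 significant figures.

Log law: V(z) ∝ ln(z/z₀). With r = V₁/V₂ = 15.8/29.06 = 0.54370,
r · ln(z₂/z₀) = ln(z₁/z₀) ⇒ ln z₀ = (ln z₁ − r·ln z₂)/(1 − r)
ln z₀ = (2.30259 − 0.54370×4.24850) / 0.45630 = -0.0161
z₀ = exp(-0.0161) = 0.9841 m

z₀ ≈ 0.984 m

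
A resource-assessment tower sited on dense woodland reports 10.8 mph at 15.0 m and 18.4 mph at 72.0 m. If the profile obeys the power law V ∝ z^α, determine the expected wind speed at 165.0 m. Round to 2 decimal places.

First find α: α = ln(V₂/V₁)/ln(z₂/z₁) = ln(18.4/10.8)/ln(72.0/15.0) = 0.53280/1.56862 = 0.3397
Extrapolate from 72.0 m to 165.0 m: V₃ = 18.4 × (165.0/72.0)^0.3397 = 18.4 × 1.3254 = 24.3865 mph

24.39 mph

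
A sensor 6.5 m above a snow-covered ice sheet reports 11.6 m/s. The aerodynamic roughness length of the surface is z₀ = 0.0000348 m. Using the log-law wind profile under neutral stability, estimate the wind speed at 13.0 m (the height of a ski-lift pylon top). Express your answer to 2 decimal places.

Log law: V(z) ∝ ln(z/z₀), so V₂/V₁ = ln(z₂/z₀) / ln(z₁/z₀).
ln(13.0/0.0000348) = 12.8308, ln(6.5/0.0000348) = 12.1377
V₂ = 11.6 × 12.8308/12.1377 = 11.6 × 1.0571 = 12.2624 m/s

12.26 m/s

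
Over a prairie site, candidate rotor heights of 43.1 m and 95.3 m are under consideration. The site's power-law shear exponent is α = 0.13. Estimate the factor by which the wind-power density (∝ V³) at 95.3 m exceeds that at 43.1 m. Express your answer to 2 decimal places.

1.36

Speed ratio: V_B/V_A = (z_B/z_A)^α = (95.3/43.1)^0.13 = (2.2111)^0.13 = 1.10866
Power-density ratio: P_B/P_A = (V_B/V_A)³ = (1.10866)³ = 1.36270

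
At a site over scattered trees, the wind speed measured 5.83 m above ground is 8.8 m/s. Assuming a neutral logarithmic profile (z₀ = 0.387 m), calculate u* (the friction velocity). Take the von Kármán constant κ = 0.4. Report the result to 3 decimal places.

Log law: V(z) = (u*/κ) · ln(z/z₀) ⇒ u* = κ · V / ln(z/z₀)
u* = 0.4 × 8.8 / ln(5.83/0.387) = 0.4 × 8.8 / 2.7123
   = 3.5200 / 2.7123 = 1.2978 m/s

u* ≈ 1.298 m/s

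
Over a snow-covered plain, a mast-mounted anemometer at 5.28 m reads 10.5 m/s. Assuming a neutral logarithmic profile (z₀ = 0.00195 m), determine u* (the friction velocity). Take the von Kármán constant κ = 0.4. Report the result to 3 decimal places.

Log law: V(z) = (u*/κ) · ln(z/z₀) ⇒ u* = κ · V / ln(z/z₀)
u* = 0.4 × 10.5 / ln(5.28/0.00195) = 0.4 × 10.5 / 7.9039
   = 4.2000 / 7.9039 = 0.5314 m/s

u* ≈ 0.531 m/s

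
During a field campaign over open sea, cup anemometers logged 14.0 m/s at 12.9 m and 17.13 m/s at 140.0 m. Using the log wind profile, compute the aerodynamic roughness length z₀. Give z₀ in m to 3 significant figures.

Log law: V(z) ∝ ln(z/z₀). With r = V₁/V₂ = 14.0/17.13 = 0.81728,
r · ln(z₂/z₀) = ln(z₁/z₀) ⇒ ln z₀ = (ln z₁ − r·ln z₂)/(1 − r)
ln z₀ = (2.55723 − 0.81728×4.94164) / 0.18272 = -8.1079
z₀ = exp(-8.1079) = 0.0003012 m

z₀ ≈ 0.000301 m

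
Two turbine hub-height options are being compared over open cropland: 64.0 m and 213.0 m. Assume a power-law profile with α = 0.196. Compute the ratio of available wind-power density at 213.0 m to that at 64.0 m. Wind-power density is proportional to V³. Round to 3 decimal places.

Speed ratio: V_B/V_A = (z_B/z_A)^α = (213.0/64.0)^0.196 = (3.3281)^0.196 = 1.26576
Power-density ratio: P_B/P_A = (V_B/V_A)³ = (1.26576)³ = 2.02793

2.028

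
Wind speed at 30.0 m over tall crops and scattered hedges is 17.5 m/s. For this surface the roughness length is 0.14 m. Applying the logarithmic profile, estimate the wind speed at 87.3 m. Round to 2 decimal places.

Log law: V(z) ∝ ln(z/z₀), so V₂/V₁ = ln(z₂/z₀) / ln(z₁/z₀).
ln(87.3/0.14) = 6.4355, ln(30.0/0.14) = 5.3673
V₂ = 17.5 × 6.4355/5.3673 = 17.5 × 1.1990 = 20.9827 m/s

20.98 m/s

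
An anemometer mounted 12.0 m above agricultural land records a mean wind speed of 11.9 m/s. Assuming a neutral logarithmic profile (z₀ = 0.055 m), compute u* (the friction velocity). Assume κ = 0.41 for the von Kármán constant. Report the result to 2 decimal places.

Log law: V(z) = (u*/κ) · ln(z/z₀) ⇒ u* = κ · V / ln(z/z₀)
u* = 0.41 × 11.9 / ln(12.0/0.055) = 0.41 × 11.9 / 5.3853
   = 4.8790 / 5.3853 = 0.9060 m/s

u* ≈ 0.91 m/s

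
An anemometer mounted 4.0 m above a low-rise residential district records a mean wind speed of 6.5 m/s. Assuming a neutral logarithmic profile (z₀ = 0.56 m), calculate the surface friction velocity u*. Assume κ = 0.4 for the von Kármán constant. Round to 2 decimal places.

Log law: V(z) = (u*/κ) · ln(z/z₀) ⇒ u* = κ · V / ln(z/z₀)
u* = 0.4 × 6.5 / ln(4.0/0.56) = 0.4 × 6.5 / 1.9661
   = 2.6000 / 1.9661 = 1.3224 m/s

u* ≈ 1.32 m/s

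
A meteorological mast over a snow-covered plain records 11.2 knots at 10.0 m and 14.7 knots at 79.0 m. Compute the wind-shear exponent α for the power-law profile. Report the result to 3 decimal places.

α ≈ 0.132

Power law: V₂/V₁ = (z₂/z₁)^α ⇒ α = ln(V₂/V₁) / ln(z₂/z₁)
α = ln(14.7/11.2) / ln(79.0/10.0) = ln(1.3125) / ln(7.9000)
  = 0.27193 / 2.06686 = 0.13157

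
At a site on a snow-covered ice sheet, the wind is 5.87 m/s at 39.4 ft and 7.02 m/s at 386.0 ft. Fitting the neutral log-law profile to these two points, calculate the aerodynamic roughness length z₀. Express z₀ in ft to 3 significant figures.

z₀ ≈ 0.000344 ft

Log law: V(z) ∝ ln(z/z₀). With r = V₁/V₂ = 5.87/7.02 = 0.83618,
r · ln(z₂/z₀) = ln(z₁/z₀) ⇒ ln z₀ = (ln z₁ − r·ln z₂)/(1 − r)
ln z₀ = (3.67377 − 0.83618×5.95584) / 0.16382 = -7.9747
z₀ = exp(-7.9747) = 0.0003441 ft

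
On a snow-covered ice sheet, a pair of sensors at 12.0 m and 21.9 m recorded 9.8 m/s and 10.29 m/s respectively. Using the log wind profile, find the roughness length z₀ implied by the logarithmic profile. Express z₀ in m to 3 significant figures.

z₀ ≈ 0.0000714 m

Log law: V(z) ∝ ln(z/z₀). With r = V₁/V₂ = 9.8/10.29 = 0.95238,
r · ln(z₂/z₀) = ln(z₁/z₀) ⇒ ln z₀ = (ln z₁ − r·ln z₂)/(1 − r)
ln z₀ = (2.48491 − 0.95238×3.08649) / 0.04762 = -9.5467
z₀ = exp(-9.5467) = 0.00007144 m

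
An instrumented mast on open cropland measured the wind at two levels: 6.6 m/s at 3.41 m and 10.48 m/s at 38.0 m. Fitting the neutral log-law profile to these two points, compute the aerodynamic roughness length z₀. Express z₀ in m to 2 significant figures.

z₀ ≈ 0.056 m

Log law: V(z) ∝ ln(z/z₀). With r = V₁/V₂ = 6.6/10.48 = 0.62977,
r · ln(z₂/z₀) = ln(z₁/z₀) ⇒ ln z₀ = (ln z₁ − r·ln z₂)/(1 − r)
ln z₀ = (1.22671 − 0.62977×3.63759) / 0.37023 = -2.8743
z₀ = exp(-2.8743) = 0.05646 m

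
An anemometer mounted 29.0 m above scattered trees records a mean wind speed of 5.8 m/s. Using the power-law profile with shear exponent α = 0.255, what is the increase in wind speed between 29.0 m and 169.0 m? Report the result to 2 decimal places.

Power law: V₂ = V₁ · (z₂/z₁)^α = 5.8 × (5.8276)^0.255 = 9.0913 m/s
ΔV = 9.0913 − 5.8 = 3.2913 m/s

3.29 m/s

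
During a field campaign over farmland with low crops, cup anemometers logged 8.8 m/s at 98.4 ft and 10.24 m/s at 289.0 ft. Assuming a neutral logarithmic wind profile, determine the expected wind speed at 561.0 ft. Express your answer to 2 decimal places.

Log law: V ∝ ln(z/z₀). From the pair, with r = V₁/V₂ = 0.85938,
ln z₀ = (ln z₁ − r·ln z₂)/(1 − r) = (4.5890 − 0.85938×5.6664)/0.14062 = -1.9950 → z₀ = 0.1360 ft
V₃ = V₁ · ln(z₃/z₀)/ln(z₁/z₀) = 8.8 × 8.3247/6.5840 = 11.1265 m/s

11.13 m/s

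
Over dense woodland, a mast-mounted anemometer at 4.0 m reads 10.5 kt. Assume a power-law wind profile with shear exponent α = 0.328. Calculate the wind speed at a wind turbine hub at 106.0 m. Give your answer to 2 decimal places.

Power-law profile: V₂ = V₁ · (z₂/z₁)^α
V₂ = 10.5 × (106.0/4.0)^0.328 = 10.5 × (26.5000)^0.328
    = 10.5 × 2.9297 = 30.7620 kt

30.76 kt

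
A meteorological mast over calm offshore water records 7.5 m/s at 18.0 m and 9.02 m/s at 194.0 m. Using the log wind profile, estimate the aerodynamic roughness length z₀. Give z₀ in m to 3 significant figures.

Log law: V(z) ∝ ln(z/z₀). With r = V₁/V₂ = 7.5/9.02 = 0.83149,
r · ln(z₂/z₀) = ln(z₁/z₀) ⇒ ln z₀ = (ln z₁ − r·ln z₂)/(1 − r)
ln z₀ = (2.89037 − 0.83149×5.26786) / 0.16851 = -8.8406
z₀ = exp(-8.8406) = 0.0001447 m

z₀ ≈ 0.000145 m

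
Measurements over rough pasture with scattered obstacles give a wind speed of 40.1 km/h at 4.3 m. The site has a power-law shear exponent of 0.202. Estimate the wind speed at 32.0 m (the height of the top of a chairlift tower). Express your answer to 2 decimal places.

Power-law profile: V₂ = V₁ · (z₂/z₁)^α
V₂ = 40.1 × (32.0/4.3)^0.202 = 40.1 × (7.4419)^0.202
    = 40.1 × 1.5000 = 60.1484 km/h

60.15 km/h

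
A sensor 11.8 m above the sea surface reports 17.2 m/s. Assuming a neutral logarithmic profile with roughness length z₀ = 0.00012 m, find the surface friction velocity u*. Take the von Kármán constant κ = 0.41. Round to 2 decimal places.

u* ≈ 0.61 m/s

Log law: V(z) = (u*/κ) · ln(z/z₀) ⇒ u* = κ · V / ln(z/z₀)
u* = 0.41 × 17.2 / ln(11.8/0.00012) = 0.41 × 17.2 / 11.4961
   = 7.0520 / 11.4961 = 0.6134 m/s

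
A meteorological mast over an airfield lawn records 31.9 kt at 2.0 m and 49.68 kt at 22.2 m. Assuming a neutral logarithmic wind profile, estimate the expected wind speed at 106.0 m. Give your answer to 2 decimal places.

61.23 kt

Log law: V ∝ ln(z/z₀). From the pair, with r = V₁/V₂ = 0.64211,
ln z₀ = (ln z₁ − r·ln z₂)/(1 − r) = (0.6931 − 0.64211×3.1001)/0.35789 = -3.6253 → z₀ = 0.02664 m
V₃ = V₁ · ln(z₃/z₀)/ln(z₁/z₀) = 31.9 × 8.2887/4.3184 = 61.2284 kt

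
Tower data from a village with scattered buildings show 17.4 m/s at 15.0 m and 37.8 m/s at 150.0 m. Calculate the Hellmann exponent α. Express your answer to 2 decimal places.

α ≈ 0.34

Power law: V₂/V₁ = (z₂/z₁)^α ⇒ α = ln(V₂/V₁) / ln(z₂/z₁)
α = ln(37.8/17.4) / ln(150.0/15.0) = ln(2.1724) / ln(10.0000)
  = 0.77584 / 2.30259 = 0.33694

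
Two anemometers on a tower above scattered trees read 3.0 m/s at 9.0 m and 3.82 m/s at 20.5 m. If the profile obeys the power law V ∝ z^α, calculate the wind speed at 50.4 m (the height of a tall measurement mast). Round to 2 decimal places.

4.97 m/s

First find α: α = ln(V₂/V₁)/ln(z₂/z₁) = ln(3.82/3.0)/ln(20.5/9.0) = 0.24164/0.82320 = 0.2935
Extrapolate from 20.5 m to 50.4 m: V₃ = 3.82 × (50.4/20.5)^0.2935 = 3.82 × 1.3022 = 4.9744 m/s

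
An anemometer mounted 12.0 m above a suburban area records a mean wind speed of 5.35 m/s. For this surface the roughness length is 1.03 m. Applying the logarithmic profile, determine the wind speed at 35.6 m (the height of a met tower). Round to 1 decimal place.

Log law: V(z) ∝ ln(z/z₀), so V₂/V₁ = ln(z₂/z₀) / ln(z₁/z₀).
ln(35.6/1.03) = 3.5428, ln(12.0/1.03) = 2.4553
V₂ = 5.35 × 3.5428/2.4553 = 5.35 × 1.4429 = 7.7194 m/s

7.7 m/s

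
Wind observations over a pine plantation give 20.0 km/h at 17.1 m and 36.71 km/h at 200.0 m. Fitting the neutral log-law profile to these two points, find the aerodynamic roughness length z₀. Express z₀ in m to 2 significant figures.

z₀ ≈ 0.90 m

Log law: V(z) ∝ ln(z/z₀). With r = V₁/V₂ = 20.0/36.71 = 0.54481,
r · ln(z₂/z₀) = ln(z₁/z₀) ⇒ ln z₀ = (ln z₁ − r·ln z₂)/(1 − r)
ln z₀ = (2.83908 − 0.54481×5.29832) / 0.45519 = -0.1044
z₀ = exp(-0.1044) = 0.9009 m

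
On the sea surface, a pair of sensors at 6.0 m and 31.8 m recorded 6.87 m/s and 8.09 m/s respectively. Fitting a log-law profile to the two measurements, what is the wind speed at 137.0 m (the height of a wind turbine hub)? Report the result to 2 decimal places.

9.16 m/s

Log law: V ∝ ln(z/z₀). From the pair, with r = V₁/V₂ = 0.84920,
ln z₀ = (ln z₁ − r·ln z₂)/(1 − r) = (1.7918 − 0.84920×3.4595)/0.15080 = -7.5993 → z₀ = 0.0005008 m
V₃ = V₁ · ln(z₃/z₀)/ln(z₁/z₀) = 6.87 × 12.5193/9.3911 = 9.1584 m/s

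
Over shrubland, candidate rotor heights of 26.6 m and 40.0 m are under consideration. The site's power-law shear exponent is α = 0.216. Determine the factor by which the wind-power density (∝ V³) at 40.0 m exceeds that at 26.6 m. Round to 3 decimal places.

1.303

Speed ratio: V_B/V_A = (z_B/z_A)^α = (40.0/26.6)^0.216 = (1.5038)^0.216 = 1.09212
Power-density ratio: P_B/P_A = (V_B/V_A)³ = (1.09212)³ = 1.30260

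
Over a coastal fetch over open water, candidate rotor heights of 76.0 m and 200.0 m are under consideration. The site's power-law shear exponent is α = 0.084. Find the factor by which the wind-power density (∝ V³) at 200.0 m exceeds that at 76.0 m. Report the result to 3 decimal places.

Speed ratio: V_B/V_A = (z_B/z_A)^α = (200.0/76.0)^0.084 = (2.6316)^0.084 = 1.08467
Power-density ratio: P_B/P_A = (V_B/V_A)³ = (1.08467)³ = 1.27613

1.276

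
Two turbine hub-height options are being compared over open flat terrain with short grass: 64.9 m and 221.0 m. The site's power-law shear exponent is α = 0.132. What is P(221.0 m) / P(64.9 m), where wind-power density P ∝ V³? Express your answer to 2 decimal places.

1.62

Speed ratio: V_B/V_A = (z_B/z_A)^α = (221.0/64.9)^0.132 = (3.4052)^0.132 = 1.17556
Power-density ratio: P_B/P_A = (V_B/V_A)³ = (1.17556)³ = 1.62454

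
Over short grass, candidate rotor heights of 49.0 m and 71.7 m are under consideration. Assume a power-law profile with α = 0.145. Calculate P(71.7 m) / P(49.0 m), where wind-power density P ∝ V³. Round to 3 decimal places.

Speed ratio: V_B/V_A = (z_B/z_A)^α = (71.7/49.0)^0.145 = (1.4633)^0.145 = 1.05675
Power-density ratio: P_B/P_A = (V_B/V_A)³ = (1.05675)³ = 1.18009

1.180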